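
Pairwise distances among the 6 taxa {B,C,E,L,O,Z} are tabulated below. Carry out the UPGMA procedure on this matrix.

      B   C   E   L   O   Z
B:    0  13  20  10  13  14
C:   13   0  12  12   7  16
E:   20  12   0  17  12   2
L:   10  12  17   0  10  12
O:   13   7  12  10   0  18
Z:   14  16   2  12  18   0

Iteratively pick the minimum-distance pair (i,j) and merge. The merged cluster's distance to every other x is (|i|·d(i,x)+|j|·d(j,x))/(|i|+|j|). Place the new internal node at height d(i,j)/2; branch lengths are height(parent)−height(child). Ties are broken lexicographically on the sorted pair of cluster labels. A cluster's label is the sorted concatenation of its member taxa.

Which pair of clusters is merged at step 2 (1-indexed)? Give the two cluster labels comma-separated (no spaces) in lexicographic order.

C,O

step 1: merge (E,Z) at d=2; branch lengths E→1, Z→1; new cluster EZ
  updated: d(B,EZ)=17, d(C,EZ)=14, d(EZ,L)=29/2, d(EZ,O)=15
step 2: merge (C,O) at d=7; branch lengths C→7/2, O→7/2; new cluster CO
  updated: d(B,CO)=13, d(CO,EZ)=29/2, d(CO,L)=11
step 3: merge (B,L) at d=10; branch lengths B→5, L→5; new cluster BL
  updated: d(BL,CO)=12, d(BL,EZ)=63/4
step 4: merge (BL,CO) at d=12; branch lengths BL→1, CO→5/2; new cluster BCLO
  updated: d(BCLO,EZ)=121/8
step 5: merge (BCLO,EZ) at d=121/8; branch lengths BCLO→25/16, EZ→105/16; new cluster BCELOZ
final tree: (((B:5,L:5):1,(C:7/2,O:7/2):5/2):25/16,(E:1,Z:1):105/16)
total length: 245/8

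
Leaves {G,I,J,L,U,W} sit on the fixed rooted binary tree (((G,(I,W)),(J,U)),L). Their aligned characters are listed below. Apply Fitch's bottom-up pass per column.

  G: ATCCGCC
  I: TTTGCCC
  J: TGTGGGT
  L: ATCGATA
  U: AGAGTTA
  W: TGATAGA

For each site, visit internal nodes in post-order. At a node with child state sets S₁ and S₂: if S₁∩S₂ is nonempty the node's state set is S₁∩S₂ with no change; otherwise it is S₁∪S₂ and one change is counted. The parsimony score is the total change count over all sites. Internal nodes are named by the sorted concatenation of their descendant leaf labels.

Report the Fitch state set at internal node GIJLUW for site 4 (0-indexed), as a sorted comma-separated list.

IW@0: {T} ∩ {T} = {T} (intersection, +0)
GIW@0: {A} ∪ {T} = {A,T} (union, +1)
JU@0: {T} ∪ {A} = {A,T} (union, +1)
GIJUW@0: {A,T} ∩ {A,T} = {A,T} (intersection, +0)
GIJLUW@0: {A,T} ∩ {A} = {A} (intersection, +0)
IW@1: {T} ∪ {G} = {G,T} (union, +1)
GIW@1: {T} ∩ {G,T} = {T} (intersection, +0)
JU@1: {G} ∩ {G} = {G} (intersection, +0)
GIJUW@1: {T} ∪ {G} = {G,T} (union, +1)
GIJLUW@1: {G,T} ∩ {T} = {T} (intersection, +0)
IW@2: {T} ∪ {A} = {A,T} (union, +1)
GIW@2: {C} ∪ {A,T} = {A,C,T} (union, +1)
JU@2: {T} ∪ {A} = {A,T} (union, +1)
GIJUW@2: {A,C,T} ∩ {A,T} = {A,T} (intersection, +0)
GIJLUW@2: {A,T} ∪ {C} = {A,C,T} (union, +1)
IW@3: {G} ∪ {T} = {G,T} (union, +1)
GIW@3: {C} ∪ {G,T} = {C,G,T} (union, +1)
JU@3: {G} ∩ {G} = {G} (intersection, +0)
GIJUW@3: {C,G,T} ∩ {G} = {G} (intersection, +0)
GIJLUW@3: {G} ∩ {G} = {G} (intersection, +0)
IW@4: {C} ∪ {A} = {A,C} (union, +1)
GIW@4: {G} ∪ {A,C} = {A,C,G} (union, +1)
JU@4: {G} ∪ {T} = {G,T} (union, +1)
GIJUW@4: {A,C,G} ∩ {G,T} = {G} (intersection, +0)
GIJLUW@4: {G} ∪ {A} = {A,G} (union, +1)
IW@5: {C} ∪ {G} = {C,G} (union, +1)
GIW@5: {C} ∩ {C,G} = {C} (intersection, +0)
JU@5: {G} ∪ {T} = {G,T} (union, +1)
GIJUW@5: {C} ∪ {G,T} = {C,G,T} (union, +1)
GIJLUW@5: {C,G,T} ∩ {T} = {T} (intersection, +0)
IW@6: {C} ∪ {A} = {A,C} (union, +1)
GIW@6: {C} ∩ {A,C} = {C} (intersection, +0)
JU@6: {T} ∪ {A} = {A,T} (union, +1)
GIJUW@6: {C} ∪ {A,T} = {A,C,T} (union, +1)
GIJLUW@6: {A,C,T} ∩ {A} = {A} (intersection, +0)
per-site changes: [2, 2, 4, 2, 4, 3, 3]; total = 20

A,G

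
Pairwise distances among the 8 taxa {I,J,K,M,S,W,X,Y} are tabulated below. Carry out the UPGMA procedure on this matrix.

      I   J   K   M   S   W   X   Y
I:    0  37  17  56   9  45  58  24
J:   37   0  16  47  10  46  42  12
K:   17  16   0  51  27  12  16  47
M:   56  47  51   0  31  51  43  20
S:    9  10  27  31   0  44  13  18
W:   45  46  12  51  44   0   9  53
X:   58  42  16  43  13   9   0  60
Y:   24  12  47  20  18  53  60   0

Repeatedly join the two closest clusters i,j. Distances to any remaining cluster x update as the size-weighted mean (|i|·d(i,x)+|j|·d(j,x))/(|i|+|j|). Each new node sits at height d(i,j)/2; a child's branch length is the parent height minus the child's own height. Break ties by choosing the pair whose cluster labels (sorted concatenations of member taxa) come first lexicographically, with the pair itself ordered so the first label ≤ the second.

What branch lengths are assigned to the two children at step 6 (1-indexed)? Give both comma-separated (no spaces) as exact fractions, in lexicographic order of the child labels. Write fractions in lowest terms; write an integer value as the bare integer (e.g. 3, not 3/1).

iteration 1: select I,S (d=9); attach at lengths (9/2, 9/2); label the merged cluster IS
  updated: d(IS,J)=47/2, d(IS,K)=22, d(IS,M)=87/2, d(IS,W)=89/2, d(IS,X)=71/2, d(IS,Y)=21
iteration 2: select W,X (d=9); attach at lengths (9/2, 9/2); label the merged cluster WX
  updated: d(IS,WX)=40, d(J,WX)=44, d(K,WX)=14, d(M,WX)=47, d(WX,Y)=113/2
iteration 3: select J,Y (d=12); attach at lengths (6, 6); label the merged cluster JY
  updated: d(IS,JY)=89/4, d(JY,K)=63/2, d(JY,M)=67/2, d(JY,WX)=201/4
iteration 4: select K,WX (d=14); attach at lengths (7, 5/2); label the merged cluster KWX
  updated: d(IS,KWX)=34, d(JY,KWX)=44, d(KWX,M)=145/3
iteration 5: select IS,JY (d=89/4); attach at lengths (53/8, 41/8); label the merged cluster IJSY
  updated: d(IJSY,KWX)=39, d(IJSY,M)=77/2
iteration 6: select IJSY,M (d=77/2); attach at lengths (65/8, 77/4); label the merged cluster IJMSY
  updated: d(IJMSY,KWX)=613/15
iteration 7: select IJMSY,KWX (d=613/15); attach at lengths (71/60, 403/30); label the merged cluster IJKMSWXY
final tree: ((((I:9/2,S:9/2):53/8,(J:6,Y:6):41/8):65/8,M:77/4):71/60,(K:7,(W:9/2,X:9/2):5/2):403/30)
total length: 11189/120

65/8,77/4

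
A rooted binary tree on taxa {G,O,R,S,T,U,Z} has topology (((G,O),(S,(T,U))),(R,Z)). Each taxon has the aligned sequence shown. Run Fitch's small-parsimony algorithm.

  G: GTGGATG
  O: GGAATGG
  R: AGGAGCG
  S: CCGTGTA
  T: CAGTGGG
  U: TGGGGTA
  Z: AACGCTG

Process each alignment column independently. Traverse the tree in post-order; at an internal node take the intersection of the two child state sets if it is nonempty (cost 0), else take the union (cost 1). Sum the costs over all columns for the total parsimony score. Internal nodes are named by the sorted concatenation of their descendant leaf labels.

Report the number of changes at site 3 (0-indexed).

4

site 0, node GO: G={G} ∩ O={G} → {G} (+0)
site 0, node TU: T={C} ∪ U={T} → {C,T} (+1)
site 0, node STU: S={C} ∩ TU={C,T} → {C} (+0)
site 0, node GOSTU: GO={G} ∪ STU={C} → {C,G} (+1)
site 0, node RZ: R={A} ∩ Z={A} → {A} (+0)
site 0, node GORSTUZ: GOSTU={C,G} ∪ RZ={A} → {A,C,G} (+1)
site 1, node GO: G={T} ∪ O={G} → {G,T} (+1)
site 1, node TU: T={A} ∪ U={G} → {A,G} (+1)
site 1, node STU: S={C} ∪ TU={A,G} → {A,C,G} (+1)
site 1, node GOSTU: GO={G,T} ∩ STU={A,C,G} → {G} (+0)
site 1, node RZ: R={G} ∪ Z={A} → {A,G} (+1)
site 1, node GORSTUZ: GOSTU={G} ∩ RZ={A,G} → {G} (+0)
site 2, node GO: G={G} ∪ O={A} → {A,G} (+1)
site 2, node TU: T={G} ∩ U={G} → {G} (+0)
site 2, node STU: S={G} ∩ TU={G} → {G} (+0)
site 2, node GOSTU: GO={A,G} ∩ STU={G} → {G} (+0)
site 2, node RZ: R={G} ∪ Z={C} → {C,G} (+1)
site 2, node GORSTUZ: GOSTU={G} ∩ RZ={C,G} → {G} (+0)
site 3, node GO: G={G} ∪ O={A} → {A,G} (+1)
site 3, node TU: T={T} ∪ U={G} → {G,T} (+1)
site 3, node STU: S={T} ∩ TU={G,T} → {T} (+0)
site 3, node GOSTU: GO={A,G} ∪ STU={T} → {A,G,T} (+1)
site 3, node RZ: R={A} ∪ Z={G} → {A,G} (+1)
site 3, node GORSTUZ: GOSTU={A,G,T} ∩ RZ={A,G} → {A,G} (+0)
site 4, node GO: G={A} ∪ O={T} → {A,T} (+1)
site 4, node TU: T={G} ∩ U={G} → {G} (+0)
site 4, node STU: S={G} ∩ TU={G} → {G} (+0)
site 4, node GOSTU: GO={A,T} ∪ STU={G} → {A,G,T} (+1)
site 4, node RZ: R={G} ∪ Z={C} → {C,G} (+1)
site 4, node GORSTUZ: GOSTU={A,G,T} ∩ RZ={C,G} → {G} (+0)
site 5, node GO: G={T} ∪ O={G} → {G,T} (+1)
site 5, node TU: T={G} ∪ U={T} → {G,T} (+1)
site 5, node STU: S={T} ∩ TU={G,T} → {T} (+0)
site 5, node GOSTU: GO={G,T} ∩ STU={T} → {T} (+0)
site 5, node RZ: R={C} ∪ Z={T} → {C,T} (+1)
site 5, node GORSTUZ: GOSTU={T} ∩ RZ={C,T} → {T} (+0)
site 6, node GO: G={G} ∩ O={G} → {G} (+0)
site 6, node TU: T={G} ∪ U={A} → {A,G} (+1)
site 6, node STU: S={A} ∩ TU={A,G} → {A} (+0)
site 6, node GOSTU: GO={G} ∪ STU={A} → {A,G} (+1)
site 6, node RZ: R={G} ∩ Z={G} → {G} (+0)
site 6, node GORSTUZ: GOSTU={A,G} ∩ RZ={G} → {G} (+0)
per-site changes: [3, 4, 2, 4, 3, 3, 2]; total = 21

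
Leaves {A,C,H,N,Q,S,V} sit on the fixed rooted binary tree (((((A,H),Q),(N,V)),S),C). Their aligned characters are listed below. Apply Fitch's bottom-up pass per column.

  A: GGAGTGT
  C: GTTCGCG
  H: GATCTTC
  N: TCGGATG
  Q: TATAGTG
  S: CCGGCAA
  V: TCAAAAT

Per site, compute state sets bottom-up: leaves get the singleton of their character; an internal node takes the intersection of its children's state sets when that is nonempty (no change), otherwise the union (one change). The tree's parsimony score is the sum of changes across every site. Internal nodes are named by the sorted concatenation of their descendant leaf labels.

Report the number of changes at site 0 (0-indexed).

3

[col 0] AH: children A:{G}, H:{G} ∩→ {G}; cost 0
[col 0] AHQ: children AH:{G}, Q:{T} ∪→ {G,T}; cost 1
[col 0] NV: children N:{T}, V:{T} ∩→ {T}; cost 0
[col 0] AHNQV: children AHQ:{G,T}, NV:{T} ∩→ {T}; cost 0
[col 0] AHNQSV: children AHNQV:{T}, S:{C} ∪→ {C,T}; cost 1
[col 0] ACHNQSV: children AHNQSV:{C,T}, C:{G} ∪→ {C,G,T}; cost 1
[col 1] AH: children A:{G}, H:{A} ∪→ {A,G}; cost 1
[col 1] AHQ: children AH:{A,G}, Q:{A} ∩→ {A}; cost 0
[col 1] NV: children N:{C}, V:{C} ∩→ {C}; cost 0
[col 1] AHNQV: children AHQ:{A}, NV:{C} ∪→ {A,C}; cost 1
[col 1] AHNQSV: children AHNQV:{A,C}, S:{C} ∩→ {C}; cost 0
[col 1] ACHNQSV: children AHNQSV:{C}, C:{T} ∪→ {C,T}; cost 1
[col 2] AH: children A:{A}, H:{T} ∪→ {A,T}; cost 1
[col 2] AHQ: children AH:{A,T}, Q:{T} ∩→ {T}; cost 0
[col 2] NV: children N:{G}, V:{A} ∪→ {A,G}; cost 1
[col 2] AHNQV: children AHQ:{T}, NV:{A,G} ∪→ {A,G,T}; cost 1
[col 2] AHNQSV: children AHNQV:{A,G,T}, S:{G} ∩→ {G}; cost 0
[col 2] ACHNQSV: children AHNQSV:{G}, C:{T} ∪→ {G,T}; cost 1
[col 3] AH: children A:{G}, H:{C} ∪→ {C,G}; cost 1
[col 3] AHQ: children AH:{C,G}, Q:{A} ∪→ {A,C,G}; cost 1
[col 3] NV: children N:{G}, V:{A} ∪→ {A,G}; cost 1
[col 3] AHNQV: children AHQ:{A,C,G}, NV:{A,G} ∩→ {A,G}; cost 0
[col 3] AHNQSV: children AHNQV:{A,G}, S:{G} ∩→ {G}; cost 0
[col 3] ACHNQSV: children AHNQSV:{G}, C:{C} ∪→ {C,G}; cost 1
[col 4] AH: children A:{T}, H:{T} ∩→ {T}; cost 0
[col 4] AHQ: children AH:{T}, Q:{G} ∪→ {G,T}; cost 1
[col 4] NV: children N:{A}, V:{A} ∩→ {A}; cost 0
[col 4] AHNQV: children AHQ:{G,T}, NV:{A} ∪→ {A,G,T}; cost 1
[col 4] AHNQSV: children AHNQV:{A,G,T}, S:{C} ∪→ {A,C,G,T}; cost 1
[col 4] ACHNQSV: children AHNQSV:{A,C,G,T}, C:{G} ∩→ {G}; cost 0
[col 5] AH: children A:{G}, H:{T} ∪→ {G,T}; cost 1
[col 5] AHQ: children AH:{G,T}, Q:{T} ∩→ {T}; cost 0
[col 5] NV: children N:{T}, V:{A} ∪→ {A,T}; cost 1
[col 5] AHNQV: children AHQ:{T}, NV:{A,T} ∩→ {T}; cost 0
[col 5] AHNQSV: children AHNQV:{T}, S:{A} ∪→ {A,T}; cost 1
[col 5] ACHNQSV: children AHNQSV:{A,T}, C:{C} ∪→ {A,C,T}; cost 1
[col 6] AH: children A:{T}, H:{C} ∪→ {C,T}; cost 1
[col 6] AHQ: children AH:{C,T}, Q:{G} ∪→ {C,G,T}; cost 1
[col 6] NV: children N:{G}, V:{T} ∪→ {G,T}; cost 1
[col 6] AHNQV: children AHQ:{C,G,T}, NV:{G,T} ∩→ {G,T}; cost 0
[col 6] AHNQSV: children AHNQV:{G,T}, S:{A} ∪→ {A,G,T}; cost 1
[col 6] ACHNQSV: children AHNQSV:{A,G,T}, C:{G} ∩→ {G}; cost 0
per-site changes: [3, 3, 4, 4, 3, 4, 4]; total = 25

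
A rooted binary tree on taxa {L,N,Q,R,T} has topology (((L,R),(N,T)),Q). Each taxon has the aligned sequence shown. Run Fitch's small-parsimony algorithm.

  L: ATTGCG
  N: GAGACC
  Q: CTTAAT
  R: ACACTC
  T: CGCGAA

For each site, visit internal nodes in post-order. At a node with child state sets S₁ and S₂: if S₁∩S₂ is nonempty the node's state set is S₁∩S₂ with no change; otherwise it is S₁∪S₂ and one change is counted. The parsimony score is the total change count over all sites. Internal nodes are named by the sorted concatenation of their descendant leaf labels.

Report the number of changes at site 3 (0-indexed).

site 0, node LR: L={A} ∩ R={A} → {A} (+0)
site 0, node NT: N={G} ∪ T={C} → {C,G} (+1)
site 0, node LNRT: LR={A} ∪ NT={C,G} → {A,C,G} (+1)
site 0, node LNQRT: LNRT={A,C,G} ∩ Q={C} → {C} (+0)
site 1, node LR: L={T} ∪ R={C} → {C,T} (+1)
site 1, node NT: N={A} ∪ T={G} → {A,G} (+1)
site 1, node LNRT: LR={C,T} ∪ NT={A,G} → {A,C,G,T} (+1)
site 1, node LNQRT: LNRT={A,C,G,T} ∩ Q={T} → {T} (+0)
site 2, node LR: L={T} ∪ R={A} → {A,T} (+1)
site 2, node NT: N={G} ∪ T={C} → {C,G} (+1)
site 2, node LNRT: LR={A,T} ∪ NT={C,G} → {A,C,G,T} (+1)
site 2, node LNQRT: LNRT={A,C,G,T} ∩ Q={T} → {T} (+0)
site 3, node LR: L={G} ∪ R={C} → {C,G} (+1)
site 3, node NT: N={A} ∪ T={G} → {A,G} (+1)
site 3, node LNRT: LR={C,G} ∩ NT={A,G} → {G} (+0)
site 3, node LNQRT: LNRT={G} ∪ Q={A} → {A,G} (+1)
site 4, node LR: L={C} ∪ R={T} → {C,T} (+1)
site 4, node NT: N={C} ∪ T={A} → {A,C} (+1)
site 4, node LNRT: LR={C,T} ∩ NT={A,C} → {C} (+0)
site 4, node LNQRT: LNRT={C} ∪ Q={A} → {A,C} (+1)
site 5, node LR: L={G} ∪ R={C} → {C,G} (+1)
site 5, node NT: N={C} ∪ T={A} → {A,C} (+1)
site 5, node LNRT: LR={C,G} ∩ NT={A,C} → {C} (+0)
site 5, node LNQRT: LNRT={C} ∪ Q={T} → {C,T} (+1)
per-site changes: [2, 3, 3, 3, 3, 3]; total = 17

3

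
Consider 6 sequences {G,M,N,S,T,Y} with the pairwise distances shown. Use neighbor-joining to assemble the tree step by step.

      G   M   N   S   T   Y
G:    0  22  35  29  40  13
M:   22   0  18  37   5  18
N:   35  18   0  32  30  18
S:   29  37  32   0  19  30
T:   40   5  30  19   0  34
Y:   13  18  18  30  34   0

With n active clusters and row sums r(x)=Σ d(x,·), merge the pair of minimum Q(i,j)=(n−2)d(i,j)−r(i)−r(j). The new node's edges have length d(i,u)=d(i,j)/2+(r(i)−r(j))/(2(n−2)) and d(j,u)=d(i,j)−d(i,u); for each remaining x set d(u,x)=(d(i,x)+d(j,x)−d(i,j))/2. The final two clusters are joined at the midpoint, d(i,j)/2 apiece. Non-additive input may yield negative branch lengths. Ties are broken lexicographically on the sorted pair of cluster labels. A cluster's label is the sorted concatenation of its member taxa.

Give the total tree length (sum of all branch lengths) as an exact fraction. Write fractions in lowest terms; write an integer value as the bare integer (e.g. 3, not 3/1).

129/2

iteration 1: select M,T (d=5, Q=-208); attach at lengths (-1, 6); label the merged cluster MT
  updated: d(G,MT)=57/2, d(MT,N)=43/2, d(MT,S)=51/2, d(MT,Y)=47/2
iteration 2: select G,Y (d=13, Q=-151); attach at lengths (10, 3); label the merged cluster GY
  updated: d(GY,MT)=39/2, d(GY,N)=20, d(GY,S)=23
iteration 3: select GY,S (d=23, Q=-97); attach at lengths (7, 16); label the merged cluster GSY
  updated: d(GSY,MT)=11, d(GSY,N)=29/2
iteration 4: select GSY,MT (d=11, Q=-47); attach at lengths (2, 9); label the merged cluster GMSTY
  updated: d(GMSTY,N)=25/2
iteration 5: select GMSTY,N (d=25/2); attach at lengths (25/4, 25/4); label the merged cluster GMNSTY
final tree: ((((G:10,Y:3):7,S:16):2,(M:-1,T:6):9):25/4,N:25/4)
total length: 129/2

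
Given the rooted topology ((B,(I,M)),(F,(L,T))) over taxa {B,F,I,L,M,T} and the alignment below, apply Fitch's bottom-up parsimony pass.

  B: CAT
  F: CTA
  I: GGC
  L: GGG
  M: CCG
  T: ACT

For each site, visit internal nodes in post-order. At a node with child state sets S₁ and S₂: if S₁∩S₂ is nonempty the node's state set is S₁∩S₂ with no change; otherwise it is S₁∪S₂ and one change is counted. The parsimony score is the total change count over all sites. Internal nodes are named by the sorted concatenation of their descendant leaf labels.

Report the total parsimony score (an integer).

11

[col 0] IM: children I:{G}, M:{C} ∪→ {C,G}; cost 1
[col 0] BIM: children B:{C}, IM:{C,G} ∩→ {C}; cost 0
[col 0] LT: children L:{G}, T:{A} ∪→ {A,G}; cost 1
[col 0] FLT: children F:{C}, LT:{A,G} ∪→ {A,C,G}; cost 1
[col 0] BFILMT: children BIM:{C}, FLT:{A,C,G} ∩→ {C}; cost 0
[col 1] IM: children I:{G}, M:{C} ∪→ {C,G}; cost 1
[col 1] BIM: children B:{A}, IM:{C,G} ∪→ {A,C,G}; cost 1
[col 1] LT: children L:{G}, T:{C} ∪→ {C,G}; cost 1
[col 1] FLT: children F:{T}, LT:{C,G} ∪→ {C,G,T}; cost 1
[col 1] BFILMT: children BIM:{A,C,G}, FLT:{C,G,T} ∩→ {C,G}; cost 0
[col 2] IM: children I:{C}, M:{G} ∪→ {C,G}; cost 1
[col 2] BIM: children B:{T}, IM:{C,G} ∪→ {C,G,T}; cost 1
[col 2] LT: children L:{G}, T:{T} ∪→ {G,T}; cost 1
[col 2] FLT: children F:{A}, LT:{G,T} ∪→ {A,G,T}; cost 1
[col 2] BFILMT: children BIM:{C,G,T}, FLT:{A,G,T} ∩→ {G,T}; cost 0
per-site changes: [3, 4, 4]; total = 11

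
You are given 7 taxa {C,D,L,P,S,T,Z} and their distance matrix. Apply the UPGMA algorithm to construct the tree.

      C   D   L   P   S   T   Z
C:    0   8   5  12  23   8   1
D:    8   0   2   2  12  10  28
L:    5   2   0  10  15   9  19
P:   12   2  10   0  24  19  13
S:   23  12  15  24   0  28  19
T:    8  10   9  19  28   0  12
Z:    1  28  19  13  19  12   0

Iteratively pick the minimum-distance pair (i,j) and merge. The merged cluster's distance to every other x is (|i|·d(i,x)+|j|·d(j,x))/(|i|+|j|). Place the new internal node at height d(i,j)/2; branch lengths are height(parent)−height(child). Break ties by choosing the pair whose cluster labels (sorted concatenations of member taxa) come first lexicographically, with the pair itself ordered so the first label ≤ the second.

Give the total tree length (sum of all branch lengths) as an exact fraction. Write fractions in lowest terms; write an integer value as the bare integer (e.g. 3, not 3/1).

73/2

step 1: merge (C,Z) at d=1; branch lengths C→1/2, Z→1/2; new cluster CZ
  updated: d(CZ,D)=18, d(CZ,L)=12, d(CZ,P)=25/2, d(CZ,S)=21, d(CZ,T)=10
step 2: merge (D,L) at d=2; branch lengths D→1, L→1; new cluster DL
  updated: d(CZ,DL)=15, d(DL,P)=6, d(DL,S)=27/2, d(DL,T)=19/2
step 3: merge (DL,P) at d=6; branch lengths DL→2, P→3; new cluster DLP
  updated: d(CZ,DLP)=85/6, d(DLP,S)=17, d(DLP,T)=38/3
step 4: merge (CZ,T) at d=10; branch lengths CZ→9/2, T→5; new cluster CTZ
  updated: d(CTZ,DLP)=41/3, d(CTZ,S)=70/3
step 5: merge (CTZ,DLP) at d=41/3; branch lengths CTZ→11/6, DLP→23/6; new cluster CDLPTZ
  updated: d(CDLPTZ,S)=121/6
step 6: merge (CDLPTZ,S) at d=121/6; branch lengths CDLPTZ→13/4, S→121/12; new cluster CDLPSTZ
final tree: ((((C:1/2,Z:1/2):9/2,T:5):11/6,((D:1,L:1):2,P:3):23/6):13/4,S:121/12)
total length: 73/2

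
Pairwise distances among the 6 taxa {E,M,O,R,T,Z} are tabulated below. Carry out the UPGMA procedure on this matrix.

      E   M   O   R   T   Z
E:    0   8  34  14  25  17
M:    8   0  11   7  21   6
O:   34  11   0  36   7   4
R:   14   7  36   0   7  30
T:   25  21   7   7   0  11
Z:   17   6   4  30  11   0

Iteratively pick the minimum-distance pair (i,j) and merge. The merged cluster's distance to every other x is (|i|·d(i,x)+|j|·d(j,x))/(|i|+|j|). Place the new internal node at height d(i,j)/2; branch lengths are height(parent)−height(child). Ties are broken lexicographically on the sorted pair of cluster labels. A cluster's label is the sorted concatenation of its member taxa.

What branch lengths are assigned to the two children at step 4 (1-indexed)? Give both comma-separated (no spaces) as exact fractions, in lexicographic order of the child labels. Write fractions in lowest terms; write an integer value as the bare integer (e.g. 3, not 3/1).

11/2,2

1. join O+Z (d=4) ⇒ OZ; edges |O|=2, |Z|=2
  updated: d(E,OZ)=51/2, d(M,OZ)=17/2, d(OZ,R)=33, d(OZ,T)=9
2. join M+R (d=7) ⇒ MR; edges |M|=7/2, |R|=7/2
  updated: d(E,MR)=11, d(MR,OZ)=83/4, d(MR,T)=14
3. join OZ+T (d=9) ⇒ OTZ; edges |OZ|=5/2, |T|=9/2
  updated: d(E,OTZ)=76/3, d(MR,OTZ)=37/2
4. join E+MR (d=11) ⇒ EMR; edges |E|=11/2, |MR|=2
  updated: d(EMR,OTZ)=187/9
5. join EMR+OTZ (d=187/9) ⇒ EMORTZ; edges |EMR|=44/9, |OTZ|=53/9
final tree: ((E:11/2,(M:7/2,R:7/2):2):44/9,((O:2,Z:2):5/2,T:9/2):53/9)
total length: 653/18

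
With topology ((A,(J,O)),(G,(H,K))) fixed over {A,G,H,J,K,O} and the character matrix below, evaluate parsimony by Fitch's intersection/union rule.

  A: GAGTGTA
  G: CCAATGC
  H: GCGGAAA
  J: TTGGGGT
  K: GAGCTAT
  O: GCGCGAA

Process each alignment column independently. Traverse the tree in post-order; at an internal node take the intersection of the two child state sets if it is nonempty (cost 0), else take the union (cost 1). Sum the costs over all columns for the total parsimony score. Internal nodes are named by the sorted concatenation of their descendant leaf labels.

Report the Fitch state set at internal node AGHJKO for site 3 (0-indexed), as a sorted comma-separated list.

site 0, node JO: J={T} ∪ O={G} → {G,T} (+1)
site 0, node AJO: A={G} ∩ JO={G,T} → {G} (+0)
site 0, node HK: H={G} ∩ K={G} → {G} (+0)
site 0, node GHK: G={C} ∪ HK={G} → {C,G} (+1)
site 0, node AGHJKO: AJO={G} ∩ GHK={C,G} → {G} (+0)
site 1, node JO: J={T} ∪ O={C} → {C,T} (+1)
site 1, node AJO: A={A} ∪ JO={C,T} → {A,C,T} (+1)
site 1, node HK: H={C} ∪ K={A} → {A,C} (+1)
site 1, node GHK: G={C} ∩ HK={A,C} → {C} (+0)
site 1, node AGHJKO: AJO={A,C,T} ∩ GHK={C} → {C} (+0)
site 2, node JO: J={G} ∩ O={G} → {G} (+0)
site 2, node AJO: A={G} ∩ JO={G} → {G} (+0)
site 2, node HK: H={G} ∩ K={G} → {G} (+0)
site 2, node GHK: G={A} ∪ HK={G} → {A,G} (+1)
site 2, node AGHJKO: AJO={G} ∩ GHK={A,G} → {G} (+0)
site 3, node JO: J={G} ∪ O={C} → {C,G} (+1)
site 3, node AJO: A={T} ∪ JO={C,G} → {C,G,T} (+1)
site 3, node HK: H={G} ∪ K={C} → {C,G} (+1)
site 3, node GHK: G={A} ∪ HK={C,G} → {A,C,G} (+1)
site 3, node AGHJKO: AJO={C,G,T} ∩ GHK={A,C,G} → {C,G} (+0)
site 4, node JO: J={G} ∩ O={G} → {G} (+0)
site 4, node AJO: A={G} ∩ JO={G} → {G} (+0)
site 4, node HK: H={A} ∪ K={T} → {A,T} (+1)
site 4, node GHK: G={T} ∩ HK={A,T} → {T} (+0)
site 4, node AGHJKO: AJO={G} ∪ GHK={T} → {G,T} (+1)
site 5, node JO: J={G} ∪ O={A} → {A,G} (+1)
site 5, node AJO: A={T} ∪ JO={A,G} → {A,G,T} (+1)
site 5, node HK: H={A} ∩ K={A} → {A} (+0)
site 5, node GHK: G={G} ∪ HK={A} → {A,G} (+1)
site 5, node AGHJKO: AJO={A,G,T} ∩ GHK={A,G} → {A,G} (+0)
site 6, node JO: J={T} ∪ O={A} → {A,T} (+1)
site 6, node AJO: A={A} ∩ JO={A,T} → {A} (+0)
site 6, node HK: H={A} ∪ K={T} → {A,T} (+1)
site 6, node GHK: G={C} ∪ HK={A,T} → {A,C,T} (+1)
site 6, node AGHJKO: AJO={A} ∩ GHK={A,C,T} → {A} (+0)
per-site changes: [2, 3, 1, 4, 2, 3, 3]; total = 18

C,G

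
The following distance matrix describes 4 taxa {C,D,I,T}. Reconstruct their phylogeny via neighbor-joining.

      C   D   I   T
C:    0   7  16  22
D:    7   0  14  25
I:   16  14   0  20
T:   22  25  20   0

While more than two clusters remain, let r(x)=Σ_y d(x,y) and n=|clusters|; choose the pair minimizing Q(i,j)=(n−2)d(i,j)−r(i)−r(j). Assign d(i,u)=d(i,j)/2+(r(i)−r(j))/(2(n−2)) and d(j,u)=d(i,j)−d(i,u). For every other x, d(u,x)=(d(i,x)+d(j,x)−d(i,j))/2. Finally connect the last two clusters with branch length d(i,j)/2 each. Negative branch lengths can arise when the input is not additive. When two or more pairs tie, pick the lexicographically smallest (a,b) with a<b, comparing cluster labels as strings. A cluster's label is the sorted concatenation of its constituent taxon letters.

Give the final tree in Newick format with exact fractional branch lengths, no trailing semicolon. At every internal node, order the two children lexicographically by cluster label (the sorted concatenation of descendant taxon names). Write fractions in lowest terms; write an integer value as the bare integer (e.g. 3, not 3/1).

(((C:13/4,D:15/4):23/4,I:23/4):57/8,T:57/8)

step 1: merge (C,D) at d=7, Q=-77; branch lengths C→13/4, D→15/4; new cluster CD
  updated: d(CD,I)=23/2, d(CD,T)=20
step 2: merge (CD,I) at d=23/2, Q=-103/2; branch lengths CD→23/4, I→23/4; new cluster CDI
  updated: d(CDI,T)=57/4
step 3: merge (CDI,T) at d=57/4; branch lengths CDI→57/8, T→57/8; new cluster CDIT
final tree: (((C:13/4,D:15/4):23/4,I:23/4):57/8,T:57/8)
total length: 131/4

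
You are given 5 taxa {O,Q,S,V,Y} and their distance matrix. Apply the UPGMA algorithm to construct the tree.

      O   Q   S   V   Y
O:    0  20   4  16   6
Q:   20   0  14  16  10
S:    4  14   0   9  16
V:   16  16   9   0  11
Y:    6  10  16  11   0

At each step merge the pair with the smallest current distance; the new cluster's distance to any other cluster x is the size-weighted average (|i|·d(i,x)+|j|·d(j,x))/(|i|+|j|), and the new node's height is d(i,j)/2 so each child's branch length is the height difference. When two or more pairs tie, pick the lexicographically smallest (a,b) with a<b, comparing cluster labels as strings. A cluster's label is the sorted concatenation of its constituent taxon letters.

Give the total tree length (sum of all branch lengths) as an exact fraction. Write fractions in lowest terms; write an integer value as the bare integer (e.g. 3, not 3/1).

step 1: merge (O,S) at d=4; branch lengths O→2, S→2; new cluster OS
  updated: d(OS,Q)=17, d(OS,V)=25/2, d(OS,Y)=11
step 2: merge (Q,Y) at d=10; branch lengths Q→5, Y→5; new cluster QY
  updated: d(OS,QY)=14, d(QY,V)=27/2
step 3: merge (OS,V) at d=25/2; branch lengths OS→17/4, V→25/4; new cluster OSV
  updated: d(OSV,QY)=83/6
step 4: merge (OSV,QY) at d=83/6; branch lengths OSV→2/3, QY→23/12; new cluster OQSVY
final tree: (((O:2,S:2):17/4,V:25/4):2/3,(Q:5,Y:5):23/12)
total length: 325/12

325/12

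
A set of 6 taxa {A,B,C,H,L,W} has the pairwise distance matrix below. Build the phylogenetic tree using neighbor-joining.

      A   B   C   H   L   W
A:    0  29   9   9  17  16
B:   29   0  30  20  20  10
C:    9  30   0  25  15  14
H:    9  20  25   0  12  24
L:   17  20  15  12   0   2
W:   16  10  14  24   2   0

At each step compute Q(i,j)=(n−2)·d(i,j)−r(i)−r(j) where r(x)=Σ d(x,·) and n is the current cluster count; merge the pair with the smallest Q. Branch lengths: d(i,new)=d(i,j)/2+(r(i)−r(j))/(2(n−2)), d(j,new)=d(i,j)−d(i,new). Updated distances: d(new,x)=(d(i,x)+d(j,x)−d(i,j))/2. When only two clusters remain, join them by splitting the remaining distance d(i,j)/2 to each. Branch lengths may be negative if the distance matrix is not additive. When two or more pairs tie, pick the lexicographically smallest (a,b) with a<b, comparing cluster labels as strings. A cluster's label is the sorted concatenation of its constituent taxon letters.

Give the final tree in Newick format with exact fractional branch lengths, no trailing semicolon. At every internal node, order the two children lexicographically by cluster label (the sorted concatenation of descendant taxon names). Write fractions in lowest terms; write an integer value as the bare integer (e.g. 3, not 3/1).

1. join A+C (d=9, Q=-137) ⇒ AC; edges |A|=23/8, |C|=49/8
  updated: d(AC,B)=25, d(AC,H)=25/2, d(AC,L)=23/2, d(AC,W)=21/2
2. join B+W (d=10, Q=-183/2) ⇒ BW; edges |B|=39/4, |W|=1/4
  updated: d(AC,BW)=51/4, d(BW,H)=17, d(BW,L)=6
3. join AC+H (d=25/2, Q=-213/4) ⇒ ACH; edges |AC|=81/16, |H|=119/16
  updated: d(ACH,BW)=69/8, d(ACH,L)=11/2
4. join ACH+BW (d=69/8, Q=-161/8) ⇒ ABCHW; edges |ACH|=65/16, |BW|=73/16
  updated: d(ABCHW,L)=23/16
5. join ABCHW+L (d=23/16) ⇒ ABCHLW; edges |ABCHW|=23/32, |L|=23/32
final tree: ((((A:23/8,C:49/8):81/16,H:119/16):65/16,(B:39/4,W:1/4):73/16):23/32,L:23/32)
total length: 665/16

((((A:23/8,C:49/8):81/16,H:119/16):65/16,(B:39/4,W:1/4):73/16):23/32,L:23/32)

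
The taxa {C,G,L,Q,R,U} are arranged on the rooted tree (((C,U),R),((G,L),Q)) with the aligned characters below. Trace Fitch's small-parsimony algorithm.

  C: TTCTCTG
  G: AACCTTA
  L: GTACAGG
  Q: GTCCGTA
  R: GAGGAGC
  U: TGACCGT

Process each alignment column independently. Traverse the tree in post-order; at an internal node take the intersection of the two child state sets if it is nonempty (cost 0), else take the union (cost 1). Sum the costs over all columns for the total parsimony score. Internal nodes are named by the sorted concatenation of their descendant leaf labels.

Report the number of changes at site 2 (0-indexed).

[col 0] CU: children C:{T}, U:{T} ∩→ {T}; cost 0
[col 0] CRU: children CU:{T}, R:{G} ∪→ {G,T}; cost 1
[col 0] GL: children G:{A}, L:{G} ∪→ {A,G}; cost 1
[col 0] GLQ: children GL:{A,G}, Q:{G} ∩→ {G}; cost 0
[col 0] CGLQRU: children CRU:{G,T}, GLQ:{G} ∩→ {G}; cost 0
[col 1] CU: children C:{T}, U:{G} ∪→ {G,T}; cost 1
[col 1] CRU: children CU:{G,T}, R:{A} ∪→ {A,G,T}; cost 1
[col 1] GL: children G:{A}, L:{T} ∪→ {A,T}; cost 1
[col 1] GLQ: children GL:{A,T}, Q:{T} ∩→ {T}; cost 0
[col 1] CGLQRU: children CRU:{A,G,T}, GLQ:{T} ∩→ {T}; cost 0
[col 2] CU: children C:{C}, U:{A} ∪→ {A,C}; cost 1
[col 2] CRU: children CU:{A,C}, R:{G} ∪→ {A,C,G}; cost 1
[col 2] GL: children G:{C}, L:{A} ∪→ {A,C}; cost 1
[col 2] GLQ: children GL:{A,C}, Q:{C} ∩→ {C}; cost 0
[col 2] CGLQRU: children CRU:{A,C,G}, GLQ:{C} ∩→ {C}; cost 0
[col 3] CU: children C:{T}, U:{C} ∪→ {C,T}; cost 1
[col 3] CRU: children CU:{C,T}, R:{G} ∪→ {C,G,T}; cost 1
[col 3] GL: children G:{C}, L:{C} ∩→ {C}; cost 0
[col 3] GLQ: children GL:{C}, Q:{C} ∩→ {C}; cost 0
[col 3] CGLQRU: children CRU:{C,G,T}, GLQ:{C} ∩→ {C}; cost 0
[col 4] CU: children C:{C}, U:{C} ∩→ {C}; cost 0
[col 4] CRU: children CU:{C}, R:{A} ∪→ {A,C}; cost 1
[col 4] GL: children G:{T}, L:{A} ∪→ {A,T}; cost 1
[col 4] GLQ: children GL:{A,T}, Q:{G} ∪→ {A,G,T}; cost 1
[col 4] CGLQRU: children CRU:{A,C}, GLQ:{A,G,T} ∩→ {A}; cost 0
[col 5] CU: children C:{T}, U:{G} ∪→ {G,T}; cost 1
[col 5] CRU: children CU:{G,T}, R:{G} ∩→ {G}; cost 0
[col 5] GL: children G:{T}, L:{G} ∪→ {G,T}; cost 1
[col 5] GLQ: children GL:{G,T}, Q:{T} ∩→ {T}; cost 0
[col 5] CGLQRU: children CRU:{G}, GLQ:{T} ∪→ {G,T}; cost 1
[col 6] CU: children C:{G}, U:{T} ∪→ {G,T}; cost 1
[col 6] CRU: children CU:{G,T}, R:{C} ∪→ {C,G,T}; cost 1
[col 6] GL: children G:{A}, L:{G} ∪→ {A,G}; cost 1
[col 6] GLQ: children GL:{A,G}, Q:{A} ∩→ {A}; cost 0
[col 6] CGLQRU: children CRU:{C,G,T}, GLQ:{A} ∪→ {A,C,G,T}; cost 1
per-site changes: [2, 3, 3, 2, 3, 3, 4]; total = 20

3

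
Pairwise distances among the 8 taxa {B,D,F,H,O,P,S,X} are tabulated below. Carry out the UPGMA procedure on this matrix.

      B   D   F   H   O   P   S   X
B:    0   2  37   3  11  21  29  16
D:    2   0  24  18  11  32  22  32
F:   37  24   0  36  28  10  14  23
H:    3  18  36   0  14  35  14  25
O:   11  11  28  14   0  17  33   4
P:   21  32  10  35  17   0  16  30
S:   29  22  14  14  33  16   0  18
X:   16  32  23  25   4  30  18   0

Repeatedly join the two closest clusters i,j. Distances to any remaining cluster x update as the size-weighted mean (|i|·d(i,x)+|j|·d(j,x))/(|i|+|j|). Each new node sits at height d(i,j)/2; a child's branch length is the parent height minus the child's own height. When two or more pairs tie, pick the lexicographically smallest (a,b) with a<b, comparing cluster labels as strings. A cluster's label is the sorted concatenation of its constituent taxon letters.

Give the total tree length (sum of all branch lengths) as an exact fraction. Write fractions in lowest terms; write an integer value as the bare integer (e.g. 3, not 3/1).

1693/30

1. join B+D (d=2) ⇒ BD; edges |B|=1, |D|=1
  updated: d(BD,F)=61/2, d(BD,H)=21/2, d(BD,O)=11, d(BD,P)=53/2, d(BD,S)=51/2, d(BD,X)=24
2. join O+X (d=4) ⇒ OX; edges |O|=2, |X|=2
  updated: d(BD,OX)=35/2, d(F,OX)=51/2, d(H,OX)=39/2, d(OX,P)=47/2, d(OX,S)=51/2
3. join F+P (d=10) ⇒ FP; edges |F|=5, |P|=5
  updated: d(BD,FP)=57/2, d(FP,H)=71/2, d(FP,OX)=49/2, d(FP,S)=15
4. join BD+H (d=21/2) ⇒ BDH; edges |BD|=17/4, |H|=21/4
  updated: d(BDH,FP)=185/6, d(BDH,OX)=109/6, d(BDH,S)=65/3
5. join FP+S (d=15) ⇒ FPS; edges |FP|=5/2, |S|=15/2
  updated: d(BDH,FPS)=250/9, d(FPS,OX)=149/6
6. join BDH+OX (d=109/6) ⇒ BDHOX; edges |BDH|=23/6, |OX|=85/12
  updated: d(BDHOX,FPS)=133/5
7. join BDHOX+FPS (d=133/5) ⇒ BDFHOPSX; edges |BDHOX|=253/60, |FPS|=29/5
final tree: ((((B:1,D:1):17/4,H:21/4):23/6,(O:2,X:2):85/12):253/60,((F:5,P:5):5/2,S:15/2):29/5)
total length: 1693/30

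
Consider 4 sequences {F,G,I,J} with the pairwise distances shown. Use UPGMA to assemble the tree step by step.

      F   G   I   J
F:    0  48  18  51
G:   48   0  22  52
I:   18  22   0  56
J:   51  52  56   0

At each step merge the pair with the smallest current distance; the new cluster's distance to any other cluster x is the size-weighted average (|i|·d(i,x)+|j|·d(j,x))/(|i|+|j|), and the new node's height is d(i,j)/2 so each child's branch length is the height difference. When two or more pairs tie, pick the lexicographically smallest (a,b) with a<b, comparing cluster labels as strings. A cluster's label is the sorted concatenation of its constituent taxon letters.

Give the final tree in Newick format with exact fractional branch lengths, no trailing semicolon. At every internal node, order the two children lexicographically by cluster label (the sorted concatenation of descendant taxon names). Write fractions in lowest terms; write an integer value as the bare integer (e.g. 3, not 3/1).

1. join F+I (d=18) ⇒ FI; edges |F|=9, |I|=9
  updated: d(FI,G)=35, d(FI,J)=107/2
2. join FI+G (d=35) ⇒ FGI; edges |FI|=17/2, |G|=35/2
  updated: d(FGI,J)=53
3. join FGI+J (d=53) ⇒ FGIJ; edges |FGI|=9, |J|=53/2
final tree: (((F:9,I:9):17/2,G:35/2):9,J:53/2)
total length: 159/2

(((F:9,I:9):17/2,G:35/2):9,J:53/2)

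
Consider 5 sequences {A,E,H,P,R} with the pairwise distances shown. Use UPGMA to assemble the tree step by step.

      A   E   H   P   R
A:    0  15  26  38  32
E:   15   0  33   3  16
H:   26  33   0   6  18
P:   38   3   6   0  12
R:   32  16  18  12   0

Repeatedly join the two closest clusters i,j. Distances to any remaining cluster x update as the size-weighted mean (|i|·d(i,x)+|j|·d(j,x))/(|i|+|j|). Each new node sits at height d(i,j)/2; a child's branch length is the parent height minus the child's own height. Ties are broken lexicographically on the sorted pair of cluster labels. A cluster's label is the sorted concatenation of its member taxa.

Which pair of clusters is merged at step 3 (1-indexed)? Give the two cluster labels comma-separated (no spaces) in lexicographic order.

step 1: merge (E,P) at d=3; branch lengths E→3/2, P→3/2; new cluster EP
  updated: d(A,EP)=53/2, d(EP,H)=39/2, d(EP,R)=14
step 2: merge (EP,R) at d=14; branch lengths EP→11/2, R→7; new cluster EPR
  updated: d(A,EPR)=85/3, d(EPR,H)=19
step 3: merge (EPR,H) at d=19; branch lengths EPR→5/2, H→19/2; new cluster EHPR
  updated: d(A,EHPR)=111/4
step 4: merge (A,EHPR) at d=111/4; branch lengths A→111/8, EHPR→35/8; new cluster AEHPR
final tree: (A:111/8,(((E:3/2,P:3/2):11/2,R:7):5/2,H:19/2):35/8)
total length: 183/4

EPR,H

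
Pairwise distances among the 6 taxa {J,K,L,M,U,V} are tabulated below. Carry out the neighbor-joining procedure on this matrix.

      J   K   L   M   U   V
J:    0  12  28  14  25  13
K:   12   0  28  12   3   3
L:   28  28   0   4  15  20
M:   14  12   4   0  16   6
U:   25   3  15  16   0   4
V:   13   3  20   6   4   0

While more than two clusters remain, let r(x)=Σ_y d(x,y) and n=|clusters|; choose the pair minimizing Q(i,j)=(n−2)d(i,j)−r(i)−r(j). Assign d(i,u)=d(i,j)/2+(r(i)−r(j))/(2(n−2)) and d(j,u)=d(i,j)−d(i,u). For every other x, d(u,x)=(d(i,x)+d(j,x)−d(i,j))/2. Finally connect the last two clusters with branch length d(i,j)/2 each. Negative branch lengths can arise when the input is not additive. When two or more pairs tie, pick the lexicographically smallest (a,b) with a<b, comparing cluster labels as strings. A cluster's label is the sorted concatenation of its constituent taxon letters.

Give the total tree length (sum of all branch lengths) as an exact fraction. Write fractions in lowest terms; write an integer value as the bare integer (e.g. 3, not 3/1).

iteration 1: select L,M (d=4, Q=-131); attach at lengths (59/8, -27/8); label the merged cluster LM
  updated: d(J,LM)=19, d(K,LM)=18, d(LM,U)=27/2, d(LM,V)=11
iteration 2: select J,LM (d=19, Q=-147/2); attach at lengths (43/4, 33/4); label the merged cluster JLM
  updated: d(JLM,K)=11/2, d(JLM,U)=39/4, d(JLM,V)=5/2
iteration 3: select JLM,V (d=5/2, Q=-89/4); attach at lengths (53/16, -13/16); label the merged cluster JLMV
  updated: d(JLMV,K)=3, d(JLMV,U)=45/8
iteration 4: select JLMV,K (d=3, Q=-93/8); attach at lengths (45/16, 3/16); label the merged cluster JKLMV
  updated: d(JKLMV,U)=45/16
iteration 5: select JKLMV,U (d=45/16); attach at lengths (45/32, 45/32); label the merged cluster JKLMUV
final tree: ((((J:43/4,(L:59/8,M:-27/8):33/4):53/16,V:-13/16):45/16,K:3/16):45/32,U:45/32)
total length: 501/16

501/16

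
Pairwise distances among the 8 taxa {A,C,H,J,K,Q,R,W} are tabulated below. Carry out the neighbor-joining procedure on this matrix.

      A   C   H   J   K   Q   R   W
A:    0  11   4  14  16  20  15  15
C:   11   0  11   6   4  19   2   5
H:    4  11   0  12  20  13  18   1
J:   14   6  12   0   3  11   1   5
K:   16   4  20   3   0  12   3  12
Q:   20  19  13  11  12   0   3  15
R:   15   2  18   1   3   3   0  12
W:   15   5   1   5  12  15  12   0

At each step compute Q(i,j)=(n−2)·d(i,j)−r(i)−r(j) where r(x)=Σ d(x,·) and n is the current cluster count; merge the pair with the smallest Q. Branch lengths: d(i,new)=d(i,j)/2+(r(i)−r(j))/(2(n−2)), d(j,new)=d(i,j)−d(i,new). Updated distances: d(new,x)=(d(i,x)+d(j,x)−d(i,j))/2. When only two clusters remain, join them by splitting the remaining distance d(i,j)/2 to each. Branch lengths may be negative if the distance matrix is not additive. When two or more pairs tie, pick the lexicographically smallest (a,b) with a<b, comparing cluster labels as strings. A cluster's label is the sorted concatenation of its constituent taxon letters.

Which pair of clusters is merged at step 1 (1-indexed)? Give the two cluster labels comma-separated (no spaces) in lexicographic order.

step 1: merge (A,H) at d=4, Q=-150; branch lengths A→10/3, H→2/3; new cluster AH
  updated: d(AH,C)=9, d(AH,J)=11, d(AH,K)=16, d(AH,Q)=29/2, d(AH,R)=29/2, d(AH,W)=6
step 2: merge (AH,W) at d=6, Q=-96; branch lengths AH→23/5, W→7/5; new cluster AHW
  updated: d(AHW,C)=4, d(AHW,J)=5, d(AHW,K)=11, d(AHW,Q)=47/4, d(AHW,R)=41/4
step 3: merge (Q,R) at d=3, Q=-64; branch lengths Q→99/16, R→-51/16; new cluster QR
  updated: d(AHW,QR)=19/2, d(C,QR)=9, d(J,QR)=9/2, d(K,QR)=6
step 4: merge (AHW,C) at d=4, Q=-81/2; branch lengths AHW→37/12, C→11/12; new cluster ACHW
  updated: d(ACHW,J)=7/2, d(ACHW,K)=11/2, d(ACHW,QR)=29/4
step 5: merge (ACHW,J) at d=7/2, Q=-81/4; branch lengths ACHW→49/16, J→7/16; new cluster ACHJW
  updated: d(ACHJW,K)=5/2, d(ACHJW,QR)=33/8
step 6: merge (ACHJW,K) at d=5/2, Q=-101/8; branch lengths ACHJW→5/16, K→35/16; new cluster ACHJKW
  updated: d(ACHJKW,QR)=61/16
step 7: merge (ACHJKW,QR) at d=61/16; branch lengths ACHJKW→61/32, QR→61/32; new cluster ACHJKQRW
final tree: ((((((A:10/3,H:2/3):23/5,W:7/5):37/12,C:11/12):49/16,J:7/16):5/16,K:35/16):61/32,(Q:99/16,R:-51/16):61/32)
total length: 429/16

A,H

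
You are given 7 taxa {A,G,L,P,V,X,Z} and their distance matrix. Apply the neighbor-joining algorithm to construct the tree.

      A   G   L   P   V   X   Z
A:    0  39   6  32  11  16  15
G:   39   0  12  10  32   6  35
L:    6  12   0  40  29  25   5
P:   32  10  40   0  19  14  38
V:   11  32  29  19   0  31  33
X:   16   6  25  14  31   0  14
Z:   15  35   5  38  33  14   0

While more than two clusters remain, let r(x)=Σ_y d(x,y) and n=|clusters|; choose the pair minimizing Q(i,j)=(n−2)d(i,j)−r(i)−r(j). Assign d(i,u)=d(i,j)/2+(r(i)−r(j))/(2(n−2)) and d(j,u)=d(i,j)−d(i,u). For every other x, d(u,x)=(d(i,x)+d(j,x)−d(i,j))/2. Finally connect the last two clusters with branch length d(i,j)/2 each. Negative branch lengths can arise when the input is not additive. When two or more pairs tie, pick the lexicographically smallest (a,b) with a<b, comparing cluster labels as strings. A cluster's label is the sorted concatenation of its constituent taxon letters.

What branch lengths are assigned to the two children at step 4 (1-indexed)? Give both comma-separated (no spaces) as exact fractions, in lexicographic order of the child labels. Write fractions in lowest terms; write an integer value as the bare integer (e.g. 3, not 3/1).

-1/4,45/4

iteration 1: select G,P (d=10, Q=-237); attach at lengths (31/10, 69/10); label the merged cluster GP
  updated: d(A,GP)=61/2, d(GP,L)=21, d(GP,V)=41/2, d(GP,X)=5, d(GP,Z)=63/2
iteration 2: select GP,X (d=5, Q=-359/2); attach at lengths (75/16, 5/16); label the merged cluster GPX
  updated: d(A,GPX)=83/4, d(GPX,L)=41/2, d(GPX,V)=93/4, d(GPX,Z)=81/4
iteration 3: select L,Z (d=5, Q=-475/4); attach at lengths (3/8, 37/8); label the merged cluster LZ
  updated: d(A,LZ)=8, d(GPX,LZ)=143/8, d(LZ,V)=57/2
iteration 4: select A,V (d=11, Q=-161/2); attach at lengths (-1/4, 45/4); label the merged cluster AV
  updated: d(AV,GPX)=33/2, d(AV,LZ)=51/4
iteration 5: select AV,GPX (d=33/2, Q=-377/8); attach at lengths (91/16, 173/16); label the merged cluster AGPVX
  updated: d(AGPVX,LZ)=113/16
iteration 6: select AGPVX,LZ (d=113/16); attach at lengths (113/32, 113/32); label the merged cluster AGLPVXZ
final tree: (((A:-1/4,V:45/4):91/16,((G:31/10,P:69/10):75/16,X:5/16):173/16):113/32,(L:3/8,Z:37/8):113/32)
total length: 873/16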